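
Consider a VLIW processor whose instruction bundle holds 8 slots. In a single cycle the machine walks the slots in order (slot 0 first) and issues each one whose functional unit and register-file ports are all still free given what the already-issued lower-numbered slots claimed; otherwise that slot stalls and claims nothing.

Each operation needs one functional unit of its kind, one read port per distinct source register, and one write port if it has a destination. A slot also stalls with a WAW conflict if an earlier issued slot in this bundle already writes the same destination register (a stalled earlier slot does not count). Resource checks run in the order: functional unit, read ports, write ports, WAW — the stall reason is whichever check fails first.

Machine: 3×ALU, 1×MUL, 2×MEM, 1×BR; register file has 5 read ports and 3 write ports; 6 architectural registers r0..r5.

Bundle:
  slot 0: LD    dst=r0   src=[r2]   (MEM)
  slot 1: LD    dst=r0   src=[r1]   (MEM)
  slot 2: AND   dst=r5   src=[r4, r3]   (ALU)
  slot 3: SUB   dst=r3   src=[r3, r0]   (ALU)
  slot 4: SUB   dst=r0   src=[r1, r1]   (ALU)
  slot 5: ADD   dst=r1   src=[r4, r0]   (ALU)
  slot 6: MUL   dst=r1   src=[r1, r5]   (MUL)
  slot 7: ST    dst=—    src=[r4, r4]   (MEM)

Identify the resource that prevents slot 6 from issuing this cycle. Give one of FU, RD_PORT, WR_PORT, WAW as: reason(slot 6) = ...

reason(slot 6) = RD_PORT

[0] MEM needs rd=1 wr=1: ok; after: ALU=3 MUL=1 MEM=1 BR=1, R=4, W=2
[1] MEM needs rd=1 wr=1: WAW; after: ALU=3 MUL=1 MEM=1 BR=1, R=4, W=2
[2] ALU needs rd=2 wr=1: ok; after: ALU=2 MUL=1 MEM=1 BR=1, R=2, W=1
[3] ALU needs rd=2 wr=1: ok; after: ALU=1 MUL=1 MEM=1 BR=1, R=0, W=0
[4] ALU needs rd=1 wr=1: RD_PORT; after: ALU=1 MUL=1 MEM=1 BR=1, R=0, W=0
[5] ALU needs rd=2 wr=1: RD_PORT; after: ALU=1 MUL=1 MEM=1 BR=1, R=0, W=0
[6] MUL needs rd=2 wr=1: RD_PORT; after: ALU=1 MUL=1 MEM=1 BR=1, R=0, W=0
[7] MEM needs rd=1 wr=0: RD_PORT; after: ALU=1 MUL=1 MEM=1 BR=1, R=0, W=0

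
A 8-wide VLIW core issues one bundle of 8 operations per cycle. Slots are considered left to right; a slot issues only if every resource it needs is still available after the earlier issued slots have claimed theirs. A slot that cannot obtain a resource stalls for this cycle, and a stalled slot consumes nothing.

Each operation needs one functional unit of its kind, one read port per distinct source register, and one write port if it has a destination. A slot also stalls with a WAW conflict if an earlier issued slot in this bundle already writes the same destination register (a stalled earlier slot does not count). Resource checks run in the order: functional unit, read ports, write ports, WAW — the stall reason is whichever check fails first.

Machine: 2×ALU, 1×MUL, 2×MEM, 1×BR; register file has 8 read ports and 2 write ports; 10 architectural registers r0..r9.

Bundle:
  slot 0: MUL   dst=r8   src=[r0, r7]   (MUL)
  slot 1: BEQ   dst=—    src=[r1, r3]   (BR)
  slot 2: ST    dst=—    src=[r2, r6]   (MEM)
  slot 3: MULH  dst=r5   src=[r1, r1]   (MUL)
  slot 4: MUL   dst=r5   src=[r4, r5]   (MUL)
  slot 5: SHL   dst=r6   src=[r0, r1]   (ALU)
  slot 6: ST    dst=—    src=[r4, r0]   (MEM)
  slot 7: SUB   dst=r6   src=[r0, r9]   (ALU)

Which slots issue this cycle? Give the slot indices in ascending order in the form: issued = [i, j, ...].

slot 0 (MUL): ISSUE — free A2,Mu0,Ld2,B1 rp6 wp1
slot 1 (BR): ISSUE — free A2,Mu0,Ld2,B0 rp4 wp1
slot 2 (MEM): ISSUE — free A2,Mu0,Ld1,B0 rp2 wp1
slot 3 (MUL): stall FU — free A2,Mu0,Ld1,B0 rp2 wp1
slot 4 (MUL): stall FU — free A2,Mu0,Ld1,B0 rp2 wp1
slot 5 (ALU): ISSUE — free A1,Mu0,Ld1,B0 rp0 wp0
slot 6 (MEM): stall RD_PORT — free A1,Mu0,Ld1,B0 rp0 wp0
slot 7 (ALU): stall RD_PORT — free A1,Mu0,Ld1,B0 rp0 wp0

issued = [0, 1, 2, 5]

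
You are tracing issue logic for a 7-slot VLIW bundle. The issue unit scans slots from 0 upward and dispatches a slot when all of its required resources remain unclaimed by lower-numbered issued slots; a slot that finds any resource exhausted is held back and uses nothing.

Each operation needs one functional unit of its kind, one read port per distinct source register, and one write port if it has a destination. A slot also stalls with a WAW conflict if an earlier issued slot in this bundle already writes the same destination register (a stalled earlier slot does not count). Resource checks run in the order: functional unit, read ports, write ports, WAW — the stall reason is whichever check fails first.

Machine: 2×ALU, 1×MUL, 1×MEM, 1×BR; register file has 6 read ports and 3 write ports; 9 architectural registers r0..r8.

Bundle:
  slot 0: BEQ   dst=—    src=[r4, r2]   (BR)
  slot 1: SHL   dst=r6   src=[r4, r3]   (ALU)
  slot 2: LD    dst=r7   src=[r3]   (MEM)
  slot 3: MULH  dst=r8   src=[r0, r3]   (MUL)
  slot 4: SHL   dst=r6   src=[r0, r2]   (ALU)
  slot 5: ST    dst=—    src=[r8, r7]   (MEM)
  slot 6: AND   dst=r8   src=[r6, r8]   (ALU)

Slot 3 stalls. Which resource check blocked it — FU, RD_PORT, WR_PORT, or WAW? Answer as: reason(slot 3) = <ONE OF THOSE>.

reason(slot 3) = RD_PORT

  0. BR ⇒ go  {2A/1Mu/1Ld/0B | 4r 3w}
  1. ALU→r6 ⇒ go  {1A/1Mu/1Ld/0B | 2r 2w}
  2. MEM→r7 ⇒ go  {1A/1Mu/0Ld/0B | 1r 1w}
  3. MUL→r8 ⇒ no(RD_PORT)  {1A/1Mu/0Ld/0B | 1r 1w}
  4. ALU→r6 ⇒ no(RD_PORT)  {1A/1Mu/0Ld/0B | 1r 1w}
  5. MEM ⇒ no(FU)  {1A/1Mu/0Ld/0B | 1r 1w}
  6. ALU→r8 ⇒ no(RD_PORT)  {1A/1Mu/0Ld/0B | 1r 1w}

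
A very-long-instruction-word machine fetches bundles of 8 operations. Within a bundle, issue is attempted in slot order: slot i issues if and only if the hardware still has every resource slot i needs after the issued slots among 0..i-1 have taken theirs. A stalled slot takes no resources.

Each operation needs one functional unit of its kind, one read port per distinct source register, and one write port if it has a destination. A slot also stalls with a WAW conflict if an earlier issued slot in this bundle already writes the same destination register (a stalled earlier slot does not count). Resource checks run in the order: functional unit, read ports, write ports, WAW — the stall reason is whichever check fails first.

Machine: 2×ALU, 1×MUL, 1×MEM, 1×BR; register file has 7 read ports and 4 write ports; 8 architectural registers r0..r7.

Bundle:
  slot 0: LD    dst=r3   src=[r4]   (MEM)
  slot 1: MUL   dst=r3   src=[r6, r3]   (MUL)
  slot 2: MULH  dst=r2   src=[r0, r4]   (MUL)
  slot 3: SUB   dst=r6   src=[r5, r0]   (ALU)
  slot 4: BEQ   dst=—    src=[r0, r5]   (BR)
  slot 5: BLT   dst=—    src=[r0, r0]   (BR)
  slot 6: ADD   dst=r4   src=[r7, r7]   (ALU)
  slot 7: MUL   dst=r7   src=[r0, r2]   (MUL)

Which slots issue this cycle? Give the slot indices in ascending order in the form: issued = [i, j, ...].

[0] MEM needs rd=1 wr=1: ok; after: ALU=2 MUL=1 MEM=0 BR=1, R=6, W=3
[1] MUL needs rd=2 wr=1: WAW; after: ALU=2 MUL=1 MEM=0 BR=1, R=6, W=3
[2] MUL needs rd=2 wr=1: ok; after: ALU=2 MUL=0 MEM=0 BR=1, R=4, W=2
[3] ALU needs rd=2 wr=1: ok; after: ALU=1 MUL=0 MEM=0 BR=1, R=2, W=1
[4] BR needs rd=2 wr=0: ok; after: ALU=1 MUL=0 MEM=0 BR=0, R=0, W=1
[5] BR needs rd=1 wr=0: FU; after: ALU=1 MUL=0 MEM=0 BR=0, R=0, W=1
[6] ALU needs rd=1 wr=1: RD_PORT; after: ALU=1 MUL=0 MEM=0 BR=0, R=0, W=1
[7] MUL needs rd=2 wr=1: FU; after: ALU=1 MUL=0 MEM=0 BR=0, R=0, W=1

issued = [0, 2, 3, 4]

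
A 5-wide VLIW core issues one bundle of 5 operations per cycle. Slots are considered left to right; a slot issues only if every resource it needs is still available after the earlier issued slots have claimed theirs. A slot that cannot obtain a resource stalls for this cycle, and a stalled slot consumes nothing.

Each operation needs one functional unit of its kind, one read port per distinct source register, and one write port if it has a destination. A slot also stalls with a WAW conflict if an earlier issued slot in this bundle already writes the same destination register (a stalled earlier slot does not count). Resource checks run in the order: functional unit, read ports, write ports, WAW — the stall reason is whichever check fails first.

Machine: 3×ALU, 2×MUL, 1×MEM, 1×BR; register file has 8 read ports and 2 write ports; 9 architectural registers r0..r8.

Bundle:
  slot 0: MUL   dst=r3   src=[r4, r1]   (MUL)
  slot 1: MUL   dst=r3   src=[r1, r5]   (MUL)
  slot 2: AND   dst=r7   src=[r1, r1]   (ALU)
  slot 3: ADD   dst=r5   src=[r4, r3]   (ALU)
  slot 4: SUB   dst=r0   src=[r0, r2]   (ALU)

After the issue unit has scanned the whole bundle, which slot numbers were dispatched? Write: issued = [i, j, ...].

slot 0 (MUL): ISSUE — free A3,Mu1,Ld1,B1 rp6 wp1
slot 1 (MUL): stall WAW — free A3,Mu1,Ld1,B1 rp6 wp1
slot 2 (ALU): ISSUE — free A2,Mu1,Ld1,B1 rp5 wp0
slot 3 (ALU): stall WR_PORT — free A2,Mu1,Ld1,B1 rp5 wp0
slot 4 (ALU): stall WR_PORT — free A2,Mu1,Ld1,B1 rp5 wp0

issued = [0, 2]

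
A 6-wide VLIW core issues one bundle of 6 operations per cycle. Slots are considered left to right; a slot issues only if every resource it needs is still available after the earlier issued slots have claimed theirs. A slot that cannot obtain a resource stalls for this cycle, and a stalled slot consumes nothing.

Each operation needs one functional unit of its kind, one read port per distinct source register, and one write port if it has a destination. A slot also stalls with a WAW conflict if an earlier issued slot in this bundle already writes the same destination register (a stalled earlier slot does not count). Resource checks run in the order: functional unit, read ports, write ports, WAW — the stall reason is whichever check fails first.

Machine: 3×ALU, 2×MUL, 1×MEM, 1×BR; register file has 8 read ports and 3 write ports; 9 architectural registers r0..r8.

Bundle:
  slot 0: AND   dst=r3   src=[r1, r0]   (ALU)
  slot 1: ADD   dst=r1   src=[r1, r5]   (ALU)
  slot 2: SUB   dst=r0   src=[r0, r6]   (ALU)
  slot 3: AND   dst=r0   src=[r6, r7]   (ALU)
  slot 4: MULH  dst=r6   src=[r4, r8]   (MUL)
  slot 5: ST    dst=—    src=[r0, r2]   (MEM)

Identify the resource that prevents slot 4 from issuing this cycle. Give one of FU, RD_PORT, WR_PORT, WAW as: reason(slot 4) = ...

slot 0 (ALU): ISSUE — free A2,Mu2,Ld1,B1 rp6 wp2
slot 1 (ALU): ISSUE — free A1,Mu2,Ld1,B1 rp4 wp1
slot 2 (ALU): ISSUE — free A0,Mu2,Ld1,B1 rp2 wp0
slot 3 (ALU): stall FU — free A0,Mu2,Ld1,B1 rp2 wp0
slot 4 (MUL): stall WR_PORT — free A0,Mu2,Ld1,B1 rp2 wp0
slot 5 (MEM): ISSUE — free A0,Mu2,Ld0,B1 rp0 wp0

reason(slot 4) = WR_PORT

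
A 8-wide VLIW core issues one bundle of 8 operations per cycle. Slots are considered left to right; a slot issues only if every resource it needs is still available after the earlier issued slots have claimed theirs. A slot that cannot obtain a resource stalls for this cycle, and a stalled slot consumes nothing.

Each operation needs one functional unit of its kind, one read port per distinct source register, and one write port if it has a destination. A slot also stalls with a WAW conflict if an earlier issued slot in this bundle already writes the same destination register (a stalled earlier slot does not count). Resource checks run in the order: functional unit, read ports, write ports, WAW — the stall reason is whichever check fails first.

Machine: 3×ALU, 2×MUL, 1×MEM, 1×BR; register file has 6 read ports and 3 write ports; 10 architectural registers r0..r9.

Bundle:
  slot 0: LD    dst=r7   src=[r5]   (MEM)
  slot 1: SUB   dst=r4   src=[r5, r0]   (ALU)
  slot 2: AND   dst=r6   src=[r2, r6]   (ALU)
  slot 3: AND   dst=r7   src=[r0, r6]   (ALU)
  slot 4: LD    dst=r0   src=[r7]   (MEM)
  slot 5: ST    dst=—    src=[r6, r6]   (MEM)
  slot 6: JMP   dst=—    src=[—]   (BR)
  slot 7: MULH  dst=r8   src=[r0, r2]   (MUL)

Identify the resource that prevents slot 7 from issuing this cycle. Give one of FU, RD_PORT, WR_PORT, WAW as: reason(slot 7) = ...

reason(slot 7) = RD_PORT

[0] MEM needs rd=1 wr=1: ok; after: ALU=3 MUL=2 MEM=0 BR=1, R=5, W=2
[1] ALU needs rd=2 wr=1: ok; after: ALU=2 MUL=2 MEM=0 BR=1, R=3, W=1
[2] ALU needs rd=2 wr=1: ok; after: ALU=1 MUL=2 MEM=0 BR=1, R=1, W=0
[3] ALU needs rd=2 wr=1: RD_PORT; after: ALU=1 MUL=2 MEM=0 BR=1, R=1, W=0
[4] MEM needs rd=1 wr=1: FU; after: ALU=1 MUL=2 MEM=0 BR=1, R=1, W=0
[5] MEM needs rd=1 wr=0: FU; after: ALU=1 MUL=2 MEM=0 BR=1, R=1, W=0
[6] BR needs rd=0 wr=0: ok; after: ALU=1 MUL=2 MEM=0 BR=0, R=1, W=0
[7] MUL needs rd=2 wr=1: RD_PORT; after: ALU=1 MUL=2 MEM=0 BR=0, R=1, W=0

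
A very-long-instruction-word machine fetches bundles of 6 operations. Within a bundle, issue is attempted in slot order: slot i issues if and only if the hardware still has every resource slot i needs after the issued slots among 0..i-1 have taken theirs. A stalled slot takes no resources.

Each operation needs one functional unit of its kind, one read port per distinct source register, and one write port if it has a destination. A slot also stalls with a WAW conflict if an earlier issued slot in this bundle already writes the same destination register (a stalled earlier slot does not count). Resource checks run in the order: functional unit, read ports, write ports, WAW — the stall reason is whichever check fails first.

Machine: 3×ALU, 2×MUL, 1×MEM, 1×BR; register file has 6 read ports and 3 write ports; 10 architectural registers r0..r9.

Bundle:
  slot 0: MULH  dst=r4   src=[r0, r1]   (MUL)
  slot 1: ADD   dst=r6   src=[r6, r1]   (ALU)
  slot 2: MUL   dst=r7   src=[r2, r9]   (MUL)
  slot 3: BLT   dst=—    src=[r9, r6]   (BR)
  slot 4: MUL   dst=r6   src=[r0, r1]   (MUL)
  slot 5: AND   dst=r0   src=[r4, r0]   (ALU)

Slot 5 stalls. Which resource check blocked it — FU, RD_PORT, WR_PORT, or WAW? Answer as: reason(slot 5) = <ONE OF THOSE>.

reason(slot 5) = RD_PORT

  0. MUL→r4 ⇒ go  {3A/1Mu/1Ld/1B | 4r 2w}
  1. ALU→r6 ⇒ go  {2A/1Mu/1Ld/1B | 2r 1w}
  2. MUL→r7 ⇒ go  {2A/0Mu/1Ld/1B | 0r 0w}
  3. BR ⇒ no(RD_PORT)  {2A/0Mu/1Ld/1B | 0r 0w}
  4. MUL→r6 ⇒ no(FU)  {2A/0Mu/1Ld/1B | 0r 0w}
  5. ALU→r0 ⇒ no(RD_PORT)  {2A/0Mu/1Ld/1B | 0r 0w}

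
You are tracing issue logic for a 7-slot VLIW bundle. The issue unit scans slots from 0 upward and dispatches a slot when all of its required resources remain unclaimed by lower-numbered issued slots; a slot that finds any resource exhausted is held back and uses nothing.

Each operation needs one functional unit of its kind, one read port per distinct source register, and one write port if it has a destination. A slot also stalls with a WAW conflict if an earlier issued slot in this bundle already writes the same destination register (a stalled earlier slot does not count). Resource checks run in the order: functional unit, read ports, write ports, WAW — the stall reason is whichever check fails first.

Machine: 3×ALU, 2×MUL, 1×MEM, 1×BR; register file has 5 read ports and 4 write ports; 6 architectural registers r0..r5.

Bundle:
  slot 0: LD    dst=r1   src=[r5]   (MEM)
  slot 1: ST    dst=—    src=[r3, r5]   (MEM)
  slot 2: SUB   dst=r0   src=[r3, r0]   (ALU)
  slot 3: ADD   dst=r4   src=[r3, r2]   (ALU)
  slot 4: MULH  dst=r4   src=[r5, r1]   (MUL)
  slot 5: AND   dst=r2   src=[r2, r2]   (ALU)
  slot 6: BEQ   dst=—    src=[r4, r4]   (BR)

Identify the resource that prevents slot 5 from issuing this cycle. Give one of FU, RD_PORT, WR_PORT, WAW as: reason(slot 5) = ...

reason(slot 5) = RD_PORT

slot 0 (MEM): ISSUE — free A3,Mu2,Ld0,B1 rp4 wp3
slot 1 (MEM): stall FU — free A3,Mu2,Ld0,B1 rp4 wp3
slot 2 (ALU): ISSUE — free A2,Mu2,Ld0,B1 rp2 wp2
slot 3 (ALU): ISSUE — free A1,Mu2,Ld0,B1 rp0 wp1
slot 4 (MUL): stall RD_PORT — free A1,Mu2,Ld0,B1 rp0 wp1
slot 5 (ALU): stall RD_PORT — free A1,Mu2,Ld0,B1 rp0 wp1
slot 6 (BR): stall RD_PORT — free A1,Mu2,Ld0,B1 rp0 wp1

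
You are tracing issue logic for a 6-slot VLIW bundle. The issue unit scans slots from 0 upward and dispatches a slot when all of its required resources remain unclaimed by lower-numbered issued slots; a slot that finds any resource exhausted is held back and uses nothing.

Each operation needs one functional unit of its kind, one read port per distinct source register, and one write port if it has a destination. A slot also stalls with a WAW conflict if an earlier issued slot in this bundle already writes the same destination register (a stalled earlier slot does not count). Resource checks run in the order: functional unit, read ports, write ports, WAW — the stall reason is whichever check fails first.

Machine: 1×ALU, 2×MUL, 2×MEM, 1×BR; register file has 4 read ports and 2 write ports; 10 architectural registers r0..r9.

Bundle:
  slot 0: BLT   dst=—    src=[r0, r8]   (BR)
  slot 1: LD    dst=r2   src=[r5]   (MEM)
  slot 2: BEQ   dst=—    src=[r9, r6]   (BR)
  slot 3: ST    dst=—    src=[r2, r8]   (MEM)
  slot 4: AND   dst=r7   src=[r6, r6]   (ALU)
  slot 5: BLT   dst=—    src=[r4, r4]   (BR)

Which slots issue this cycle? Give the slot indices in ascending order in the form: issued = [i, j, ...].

#0 BR src=r0,r8 dispatched  <A:1 Mu:2 Ld:2 B:0 rd:2 wr:2>
#1 MEM src=r5 dispatched  <A:1 Mu:2 Ld:1 B:0 rd:1 wr:1>
#2 BR src=r9,r6 held:FU  <A:1 Mu:2 Ld:1 B:0 rd:1 wr:1>
#3 MEM src=r2,r8 held:RD_PORT  <A:1 Mu:2 Ld:1 B:0 rd:1 wr:1>
#4 ALU src=r6,r6 dispatched  <A:0 Mu:2 Ld:1 B:0 rd:0 wr:0>
#5 BR src=r4,r4 held:FU  <A:0 Mu:2 Ld:1 B:0 rd:0 wr:0>

issued = [0, 1, 4]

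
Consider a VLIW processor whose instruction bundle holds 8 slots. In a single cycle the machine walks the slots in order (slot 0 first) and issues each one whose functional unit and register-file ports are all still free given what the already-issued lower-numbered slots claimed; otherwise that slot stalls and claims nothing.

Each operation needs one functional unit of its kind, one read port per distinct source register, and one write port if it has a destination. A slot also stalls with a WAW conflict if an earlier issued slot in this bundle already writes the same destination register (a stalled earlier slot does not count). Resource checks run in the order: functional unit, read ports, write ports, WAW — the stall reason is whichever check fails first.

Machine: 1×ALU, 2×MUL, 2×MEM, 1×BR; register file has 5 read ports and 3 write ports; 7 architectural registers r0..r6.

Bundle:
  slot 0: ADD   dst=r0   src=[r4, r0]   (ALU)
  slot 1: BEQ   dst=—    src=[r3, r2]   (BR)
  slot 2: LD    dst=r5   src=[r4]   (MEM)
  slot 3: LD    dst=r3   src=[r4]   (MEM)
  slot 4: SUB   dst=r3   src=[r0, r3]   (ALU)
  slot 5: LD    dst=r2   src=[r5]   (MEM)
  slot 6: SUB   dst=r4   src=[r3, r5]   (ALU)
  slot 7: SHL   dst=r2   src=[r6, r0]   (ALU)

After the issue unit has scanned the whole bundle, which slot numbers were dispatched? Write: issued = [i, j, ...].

issued = [0, 1, 2]

(0) want 1×ALU +2rd +1wr — yes → AL0|MU2|ME2|BR1|rd3|wr2
(1) want 1×BR +2rd +0wr — yes → AL0|MU2|ME2|BR0|rd1|wr2
(2) want 1×MEM +1rd +1wr — yes → AL0|MU2|ME1|BR0|rd0|wr1
(3) want 1×MEM +1rd +1wr — RD_PORT → AL0|MU2|ME1|BR0|rd0|wr1
(4) want 1×ALU +2rd +1wr — FU → AL0|MU2|ME1|BR0|rd0|wr1
(5) want 1×MEM +1rd +1wr — RD_PORT → AL0|MU2|ME1|BR0|rd0|wr1
(6) want 1×ALU +2rd +1wr — FU → AL0|MU2|ME1|BR0|rd0|wr1
(7) want 1×ALU +2rd +1wr — FU → AL0|MU2|ME1|BR0|rd0|wr1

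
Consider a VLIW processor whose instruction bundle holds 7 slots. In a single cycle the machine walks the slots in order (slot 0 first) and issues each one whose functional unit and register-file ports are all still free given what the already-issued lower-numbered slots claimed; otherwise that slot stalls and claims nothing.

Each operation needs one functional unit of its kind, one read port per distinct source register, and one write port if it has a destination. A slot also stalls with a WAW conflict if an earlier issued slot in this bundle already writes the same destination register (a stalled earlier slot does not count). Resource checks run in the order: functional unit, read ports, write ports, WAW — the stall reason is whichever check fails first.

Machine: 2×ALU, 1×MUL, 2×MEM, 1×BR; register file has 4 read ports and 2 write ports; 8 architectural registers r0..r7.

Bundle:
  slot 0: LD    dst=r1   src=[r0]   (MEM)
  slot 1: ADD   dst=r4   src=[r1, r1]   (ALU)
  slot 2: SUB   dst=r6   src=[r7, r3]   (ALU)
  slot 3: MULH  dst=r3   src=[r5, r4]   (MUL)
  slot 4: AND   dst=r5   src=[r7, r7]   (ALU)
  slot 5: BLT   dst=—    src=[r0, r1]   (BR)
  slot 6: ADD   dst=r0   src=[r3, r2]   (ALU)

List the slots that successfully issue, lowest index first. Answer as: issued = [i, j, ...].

issued = [0, 1, 5]

slot 0 (MEM): ISSUE — free A2,Mu1,Ld1,B1 rp3 wp1
slot 1 (ALU): ISSUE — free A1,Mu1,Ld1,B1 rp2 wp0
slot 2 (ALU): stall WR_PORT — free A1,Mu1,Ld1,B1 rp2 wp0
slot 3 (MUL): stall WR_PORT — free A1,Mu1,Ld1,B1 rp2 wp0
slot 4 (ALU): stall WR_PORT — free A1,Mu1,Ld1,B1 rp2 wp0
slot 5 (BR): ISSUE — free A1,Mu1,Ld1,B0 rp0 wp0
slot 6 (ALU): stall RD_PORT — free A1,Mu1,Ld1,B0 rp0 wp0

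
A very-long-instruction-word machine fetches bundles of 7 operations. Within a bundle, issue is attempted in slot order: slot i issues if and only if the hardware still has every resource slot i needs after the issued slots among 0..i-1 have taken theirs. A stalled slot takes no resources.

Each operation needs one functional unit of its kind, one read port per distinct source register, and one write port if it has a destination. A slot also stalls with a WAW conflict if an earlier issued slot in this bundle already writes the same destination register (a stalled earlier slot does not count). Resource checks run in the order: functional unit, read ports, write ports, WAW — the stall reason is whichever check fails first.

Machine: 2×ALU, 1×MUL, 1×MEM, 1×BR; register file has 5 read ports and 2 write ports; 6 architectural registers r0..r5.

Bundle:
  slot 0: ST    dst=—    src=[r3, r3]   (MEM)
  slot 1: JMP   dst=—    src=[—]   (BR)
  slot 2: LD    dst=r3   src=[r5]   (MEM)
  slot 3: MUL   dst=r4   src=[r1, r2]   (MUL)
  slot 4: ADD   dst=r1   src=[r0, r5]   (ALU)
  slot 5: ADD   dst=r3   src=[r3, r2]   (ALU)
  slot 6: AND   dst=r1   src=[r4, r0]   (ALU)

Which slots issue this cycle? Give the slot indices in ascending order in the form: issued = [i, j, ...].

#0 MEM src=r3,r3 dispatched  <A:2 Mu:1 Ld:0 B:1 rd:4 wr:2>
#1 BR src=- dispatched  <A:2 Mu:1 Ld:0 B:0 rd:4 wr:2>
#2 MEM src=r5 held:FU  <A:2 Mu:1 Ld:0 B:0 rd:4 wr:2>
#3 MUL src=r1,r2 dispatched  <A:2 Mu:0 Ld:0 B:0 rd:2 wr:1>
#4 ALU src=r0,r5 dispatched  <A:1 Mu:0 Ld:0 B:0 rd:0 wr:0>
#5 ALU src=r3,r2 held:RD_PORT  <A:1 Mu:0 Ld:0 B:0 rd:0 wr:0>
#6 ALU src=r4,r0 held:RD_PORT  <A:1 Mu:0 Ld:0 B:0 rd:0 wr:0>

issued = [0, 1, 3, 4]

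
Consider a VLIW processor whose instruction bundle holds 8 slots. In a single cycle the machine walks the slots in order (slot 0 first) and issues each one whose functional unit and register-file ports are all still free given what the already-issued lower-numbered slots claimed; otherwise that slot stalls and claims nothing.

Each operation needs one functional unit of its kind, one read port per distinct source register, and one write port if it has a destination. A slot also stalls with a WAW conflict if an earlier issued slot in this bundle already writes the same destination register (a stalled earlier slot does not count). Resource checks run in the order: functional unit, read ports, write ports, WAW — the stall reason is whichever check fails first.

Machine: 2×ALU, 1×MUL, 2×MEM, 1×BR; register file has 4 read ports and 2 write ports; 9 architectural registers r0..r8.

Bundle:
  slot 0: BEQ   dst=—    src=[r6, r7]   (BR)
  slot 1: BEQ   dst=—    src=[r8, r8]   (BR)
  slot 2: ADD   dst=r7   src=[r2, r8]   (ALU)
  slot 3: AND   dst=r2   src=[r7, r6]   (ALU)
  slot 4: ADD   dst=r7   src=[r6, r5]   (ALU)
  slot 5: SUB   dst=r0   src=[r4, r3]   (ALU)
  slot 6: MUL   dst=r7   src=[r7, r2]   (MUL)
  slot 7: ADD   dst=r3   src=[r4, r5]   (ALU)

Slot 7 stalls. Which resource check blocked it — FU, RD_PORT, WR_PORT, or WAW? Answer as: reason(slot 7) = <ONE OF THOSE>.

reason(slot 7) = RD_PORT

slot 0 (BR): ISSUE — free A2,Mu1,Ld2,B0 rp2 wp2
slot 1 (BR): stall FU — free A2,Mu1,Ld2,B0 rp2 wp2
slot 2 (ALU): ISSUE — free A1,Mu1,Ld2,B0 rp0 wp1
slot 3 (ALU): stall RD_PORT — free A1,Mu1,Ld2,B0 rp0 wp1
slot 4 (ALU): stall RD_PORT — free A1,Mu1,Ld2,B0 rp0 wp1
slot 5 (ALU): stall RD_PORT — free A1,Mu1,Ld2,B0 rp0 wp1
slot 6 (MUL): stall RD_PORT — free A1,Mu1,Ld2,B0 rp0 wp1
slot 7 (ALU): stall RD_PORT — free A1,Mu1,Ld2,B0 rp0 wp1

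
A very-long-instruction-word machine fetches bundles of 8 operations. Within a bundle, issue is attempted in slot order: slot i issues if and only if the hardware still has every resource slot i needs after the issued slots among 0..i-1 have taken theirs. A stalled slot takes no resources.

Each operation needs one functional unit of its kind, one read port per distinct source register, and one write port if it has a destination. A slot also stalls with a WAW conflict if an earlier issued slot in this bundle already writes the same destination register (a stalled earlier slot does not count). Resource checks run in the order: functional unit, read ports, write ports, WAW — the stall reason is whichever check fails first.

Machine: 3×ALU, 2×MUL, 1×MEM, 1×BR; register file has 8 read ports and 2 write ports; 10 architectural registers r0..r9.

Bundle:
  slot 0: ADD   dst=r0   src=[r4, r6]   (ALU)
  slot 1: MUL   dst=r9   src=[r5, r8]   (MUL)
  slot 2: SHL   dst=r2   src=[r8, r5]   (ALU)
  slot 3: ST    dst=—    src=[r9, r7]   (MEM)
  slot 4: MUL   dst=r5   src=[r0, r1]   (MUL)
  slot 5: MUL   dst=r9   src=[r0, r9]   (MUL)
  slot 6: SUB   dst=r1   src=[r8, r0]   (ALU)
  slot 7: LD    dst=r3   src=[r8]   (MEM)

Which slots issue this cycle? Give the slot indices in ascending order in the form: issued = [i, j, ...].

issued = [0, 1, 3]

(0) want 1×ALU +2rd +1wr — yes → AL2|MU2|ME1|BR1|rd6|wr1
(1) want 1×MUL +2rd +1wr — yes → AL2|MU1|ME1|BR1|rd4|wr0
(2) want 1×ALU +2rd +1wr — WR_PORT → AL2|MU1|ME1|BR1|rd4|wr0
(3) want 1×MEM +2rd +0wr — yes → AL2|MU1|ME0|BR1|rd2|wr0
(4) want 1×MUL +2rd +1wr — WR_PORT → AL2|MU1|ME0|BR1|rd2|wr0
(5) want 1×MUL +2rd +1wr — WR_PORT → AL2|MU1|ME0|BR1|rd2|wr0
(6) want 1×ALU +2rd +1wr — WR_PORT → AL2|MU1|ME0|BR1|rd2|wr0
(7) want 1×MEM +1rd +1wr — FU → AL2|MU1|ME0|BR1|rd2|wr0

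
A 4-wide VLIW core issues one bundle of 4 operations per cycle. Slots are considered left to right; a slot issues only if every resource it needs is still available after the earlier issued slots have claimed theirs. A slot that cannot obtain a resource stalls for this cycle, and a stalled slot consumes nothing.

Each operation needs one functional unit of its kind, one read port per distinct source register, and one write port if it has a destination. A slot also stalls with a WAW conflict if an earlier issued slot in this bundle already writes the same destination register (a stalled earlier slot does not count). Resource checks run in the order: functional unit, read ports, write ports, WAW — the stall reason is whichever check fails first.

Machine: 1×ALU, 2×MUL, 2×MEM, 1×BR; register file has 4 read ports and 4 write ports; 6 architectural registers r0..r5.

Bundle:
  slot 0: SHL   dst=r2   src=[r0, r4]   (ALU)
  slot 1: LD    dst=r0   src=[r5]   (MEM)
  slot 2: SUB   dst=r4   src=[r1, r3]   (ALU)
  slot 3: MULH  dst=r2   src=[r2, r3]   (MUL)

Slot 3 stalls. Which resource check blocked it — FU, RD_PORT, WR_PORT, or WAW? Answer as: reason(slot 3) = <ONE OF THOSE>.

  0. ALU→r2 ⇒ go  {0A/2Mu/2Ld/1B | 2r 3w}
  1. MEM→r0 ⇒ go  {0A/2Mu/1Ld/1B | 1r 2w}
  2. ALU→r4 ⇒ no(FU)  {0A/2Mu/1Ld/1B | 1r 2w}
  3. MUL→r2 ⇒ no(RD_PORT)  {0A/2Mu/1Ld/1B | 1r 2w}

reason(slot 3) = RD_PORT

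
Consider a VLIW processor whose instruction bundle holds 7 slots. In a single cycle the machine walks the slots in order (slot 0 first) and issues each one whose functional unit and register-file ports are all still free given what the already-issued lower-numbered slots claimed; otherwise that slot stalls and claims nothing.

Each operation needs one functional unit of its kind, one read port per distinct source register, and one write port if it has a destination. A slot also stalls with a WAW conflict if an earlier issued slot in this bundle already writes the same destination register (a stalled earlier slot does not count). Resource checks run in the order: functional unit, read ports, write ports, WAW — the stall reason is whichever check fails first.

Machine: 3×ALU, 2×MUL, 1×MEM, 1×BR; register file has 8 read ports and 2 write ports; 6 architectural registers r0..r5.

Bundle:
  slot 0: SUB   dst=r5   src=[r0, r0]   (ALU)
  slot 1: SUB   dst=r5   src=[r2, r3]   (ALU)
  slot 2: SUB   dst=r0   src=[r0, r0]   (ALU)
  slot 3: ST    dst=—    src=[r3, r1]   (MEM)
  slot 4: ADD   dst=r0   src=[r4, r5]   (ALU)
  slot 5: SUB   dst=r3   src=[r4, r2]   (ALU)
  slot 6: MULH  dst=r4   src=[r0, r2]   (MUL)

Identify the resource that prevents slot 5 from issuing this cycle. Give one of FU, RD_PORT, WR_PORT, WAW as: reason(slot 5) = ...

[0] ALU needs rd=1 wr=1: ok; after: ALU=2 MUL=2 MEM=1 BR=1, R=7, W=1
[1] ALU needs rd=2 wr=1: WAW; after: ALU=2 MUL=2 MEM=1 BR=1, R=7, W=1
[2] ALU needs rd=1 wr=1: ok; after: ALU=1 MUL=2 MEM=1 BR=1, R=6, W=0
[3] MEM needs rd=2 wr=0: ok; after: ALU=1 MUL=2 MEM=0 BR=1, R=4, W=0
[4] ALU needs rd=2 wr=1: WR_PORT; after: ALU=1 MUL=2 MEM=0 BR=1, R=4, W=0
[5] ALU needs rd=2 wr=1: WR_PORT; after: ALU=1 MUL=2 MEM=0 BR=1, R=4, W=0
[6] MUL needs rd=2 wr=1: WR_PORT; after: ALU=1 MUL=2 MEM=0 BR=1, R=4, W=0

reason(slot 5) = WR_PORT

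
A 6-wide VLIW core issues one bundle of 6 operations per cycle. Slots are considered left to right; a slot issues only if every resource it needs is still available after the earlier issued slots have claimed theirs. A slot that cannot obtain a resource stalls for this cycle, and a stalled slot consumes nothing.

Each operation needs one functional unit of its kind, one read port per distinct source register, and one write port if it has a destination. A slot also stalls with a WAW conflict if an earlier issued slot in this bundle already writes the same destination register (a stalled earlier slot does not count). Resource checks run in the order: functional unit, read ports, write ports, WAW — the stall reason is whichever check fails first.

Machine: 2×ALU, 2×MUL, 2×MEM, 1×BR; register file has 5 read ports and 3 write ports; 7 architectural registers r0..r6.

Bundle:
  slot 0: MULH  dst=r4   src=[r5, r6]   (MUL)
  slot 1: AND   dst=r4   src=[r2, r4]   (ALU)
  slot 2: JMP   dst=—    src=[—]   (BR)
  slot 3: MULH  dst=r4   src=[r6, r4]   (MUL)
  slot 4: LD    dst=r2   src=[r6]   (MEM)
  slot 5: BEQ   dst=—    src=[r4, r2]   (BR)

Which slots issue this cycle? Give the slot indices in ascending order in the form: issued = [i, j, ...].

  0. MUL→r4 ⇒ go  {2A/1Mu/2Ld/1B | 3r 2w}
  1. ALU→r4 ⇒ no(WAW)  {2A/1Mu/2Ld/1B | 3r 2w}
  2. BR ⇒ go  {2A/1Mu/2Ld/0B | 3r 2w}
  3. MUL→r4 ⇒ no(WAW)  {2A/1Mu/2Ld/0B | 3r 2w}
  4. MEM→r2 ⇒ go  {2A/1Mu/1Ld/0B | 2r 1w}
  5. BR ⇒ no(FU)  {2A/1Mu/1Ld/0B | 2r 1w}

issued = [0, 2, 4]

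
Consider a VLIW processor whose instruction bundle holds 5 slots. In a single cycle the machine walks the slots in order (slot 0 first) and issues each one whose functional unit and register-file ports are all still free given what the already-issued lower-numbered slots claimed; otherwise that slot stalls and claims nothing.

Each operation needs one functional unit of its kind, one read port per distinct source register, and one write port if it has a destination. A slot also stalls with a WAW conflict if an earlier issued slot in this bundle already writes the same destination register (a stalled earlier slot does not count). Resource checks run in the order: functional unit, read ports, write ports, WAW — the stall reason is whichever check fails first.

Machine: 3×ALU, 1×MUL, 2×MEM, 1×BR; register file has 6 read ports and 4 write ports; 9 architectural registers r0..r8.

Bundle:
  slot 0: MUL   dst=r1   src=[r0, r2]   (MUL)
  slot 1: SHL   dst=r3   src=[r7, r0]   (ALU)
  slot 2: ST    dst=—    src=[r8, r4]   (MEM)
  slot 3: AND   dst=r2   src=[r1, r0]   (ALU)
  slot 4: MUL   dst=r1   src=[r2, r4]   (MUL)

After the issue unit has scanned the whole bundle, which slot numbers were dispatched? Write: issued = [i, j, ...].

issued = [0, 1, 2]

  0. MUL→r1 ⇒ go  {3A/0Mu/2Ld/1B | 4r 3w}
  1. ALU→r3 ⇒ go  {2A/0Mu/2Ld/1B | 2r 2w}
  2. MEM ⇒ go  {2A/0Mu/1Ld/1B | 0r 2w}
  3. ALU→r2 ⇒ no(RD_PORT)  {2A/0Mu/1Ld/1B | 0r 2w}
  4. MUL→r1 ⇒ no(FU)  {2A/0Mu/1Ld/1B | 0r 2w}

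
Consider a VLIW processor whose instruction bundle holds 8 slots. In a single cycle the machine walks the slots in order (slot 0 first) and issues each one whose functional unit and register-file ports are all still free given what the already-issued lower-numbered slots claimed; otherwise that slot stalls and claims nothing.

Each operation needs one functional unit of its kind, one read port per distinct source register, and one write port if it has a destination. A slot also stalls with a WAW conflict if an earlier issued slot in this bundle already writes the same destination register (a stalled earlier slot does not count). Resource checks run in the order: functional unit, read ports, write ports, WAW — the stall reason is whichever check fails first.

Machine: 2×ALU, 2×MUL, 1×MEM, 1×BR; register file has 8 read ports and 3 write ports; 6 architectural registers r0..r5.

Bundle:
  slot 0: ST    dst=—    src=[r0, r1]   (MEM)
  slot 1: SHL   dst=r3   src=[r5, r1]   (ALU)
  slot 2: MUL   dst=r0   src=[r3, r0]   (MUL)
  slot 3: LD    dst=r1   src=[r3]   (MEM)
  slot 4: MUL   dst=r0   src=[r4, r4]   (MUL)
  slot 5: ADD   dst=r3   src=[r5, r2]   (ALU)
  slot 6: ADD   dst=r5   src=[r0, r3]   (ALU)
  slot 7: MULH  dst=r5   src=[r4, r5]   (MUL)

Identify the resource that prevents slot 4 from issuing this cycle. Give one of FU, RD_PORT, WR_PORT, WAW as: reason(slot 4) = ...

  0. MEM ⇒ go  {2A/2Mu/0Ld/1B | 6r 3w}
  1. ALU→r3 ⇒ go  {1A/2Mu/0Ld/1B | 4r 2w}
  2. MUL→r0 ⇒ go  {1A/1Mu/0Ld/1B | 2r 1w}
  3. MEM→r1 ⇒ no(FU)  {1A/1Mu/0Ld/1B | 2r 1w}
  4. MUL→r0 ⇒ no(WAW)  {1A/1Mu/0Ld/1B | 2r 1w}
  5. ALU→r3 ⇒ no(WAW)  {1A/1Mu/0Ld/1B | 2r 1w}
  6. ALU→r5 ⇒ go  {0A/1Mu/0Ld/1B | 0r 0w}
  7. MUL→r5 ⇒ no(RD_PORT)  {0A/1Mu/0Ld/1B | 0r 0w}

reason(slot 4) = WAW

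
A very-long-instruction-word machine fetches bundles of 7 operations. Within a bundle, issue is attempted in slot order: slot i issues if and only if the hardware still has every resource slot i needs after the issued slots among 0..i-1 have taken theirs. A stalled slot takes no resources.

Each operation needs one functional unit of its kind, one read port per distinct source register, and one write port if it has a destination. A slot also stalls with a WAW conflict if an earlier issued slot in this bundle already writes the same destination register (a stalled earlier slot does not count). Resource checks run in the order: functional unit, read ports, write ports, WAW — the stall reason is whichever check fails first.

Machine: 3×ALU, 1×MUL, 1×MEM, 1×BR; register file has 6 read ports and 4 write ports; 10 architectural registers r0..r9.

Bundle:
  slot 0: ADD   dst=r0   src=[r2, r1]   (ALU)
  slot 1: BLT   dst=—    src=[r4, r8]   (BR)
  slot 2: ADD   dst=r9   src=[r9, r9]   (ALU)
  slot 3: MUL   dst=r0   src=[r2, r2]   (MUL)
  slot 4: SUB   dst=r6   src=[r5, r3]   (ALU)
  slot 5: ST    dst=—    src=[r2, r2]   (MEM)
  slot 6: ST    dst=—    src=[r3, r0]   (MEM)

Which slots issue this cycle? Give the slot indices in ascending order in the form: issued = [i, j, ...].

(0) want 1×ALU +2rd +1wr — yes → AL2|MU1|ME1|BR1|rd4|wr3
(1) want 1×BR +2rd +0wr — yes → AL2|MU1|ME1|BR0|rd2|wr3
(2) want 1×ALU +1rd +1wr — yes → AL1|MU1|ME1|BR0|rd1|wr2
(3) want 1×MUL +1rd +1wr — WAW → AL1|MU1|ME1|BR0|rd1|wr2
(4) want 1×ALU +2rd +1wr — RD_PORT → AL1|MU1|ME1|BR0|rd1|wr2
(5) want 1×MEM +1rd +0wr — yes → AL1|MU1|ME0|BR0|rd0|wr2
(6) want 1×MEM +2rd +0wr — FU → AL1|MU1|ME0|BR0|rd0|wr2

issued = [0, 1, 2, 5]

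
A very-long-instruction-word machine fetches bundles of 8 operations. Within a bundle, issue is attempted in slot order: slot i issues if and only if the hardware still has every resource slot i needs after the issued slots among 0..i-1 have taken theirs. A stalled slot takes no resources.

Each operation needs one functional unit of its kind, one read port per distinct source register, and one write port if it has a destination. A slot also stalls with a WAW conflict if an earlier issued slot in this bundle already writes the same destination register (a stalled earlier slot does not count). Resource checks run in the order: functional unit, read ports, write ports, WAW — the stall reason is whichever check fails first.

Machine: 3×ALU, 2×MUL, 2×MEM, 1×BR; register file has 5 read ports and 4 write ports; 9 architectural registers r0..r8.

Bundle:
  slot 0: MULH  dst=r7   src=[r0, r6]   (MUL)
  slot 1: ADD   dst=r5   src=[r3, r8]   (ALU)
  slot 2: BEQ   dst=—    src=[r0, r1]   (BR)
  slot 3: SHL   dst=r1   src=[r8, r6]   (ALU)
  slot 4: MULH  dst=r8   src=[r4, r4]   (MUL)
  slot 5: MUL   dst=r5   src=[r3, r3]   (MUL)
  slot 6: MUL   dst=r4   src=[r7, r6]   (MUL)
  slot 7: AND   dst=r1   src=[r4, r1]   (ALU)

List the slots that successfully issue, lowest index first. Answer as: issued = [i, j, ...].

issued = [0, 1, 4]

slot 0 (MUL): ISSUE — free A3,Mu1,Ld2,B1 rp3 wp3
slot 1 (ALU): ISSUE — free A2,Mu1,Ld2,B1 rp1 wp2
slot 2 (BR): stall RD_PORT — free A2,Mu1,Ld2,B1 rp1 wp2
slot 3 (ALU): stall RD_PORT — free A2,Mu1,Ld2,B1 rp1 wp2
slot 4 (MUL): ISSUE — free A2,Mu0,Ld2,B1 rp0 wp1
slot 5 (MUL): stall FU — free A2,Mu0,Ld2,B1 rp0 wp1
slot 6 (MUL): stall FU — free A2,Mu0,Ld2,B1 rp0 wp1
slot 7 (ALU): stall RD_PORT — free A2,Mu0,Ld2,B1 rp0 wp1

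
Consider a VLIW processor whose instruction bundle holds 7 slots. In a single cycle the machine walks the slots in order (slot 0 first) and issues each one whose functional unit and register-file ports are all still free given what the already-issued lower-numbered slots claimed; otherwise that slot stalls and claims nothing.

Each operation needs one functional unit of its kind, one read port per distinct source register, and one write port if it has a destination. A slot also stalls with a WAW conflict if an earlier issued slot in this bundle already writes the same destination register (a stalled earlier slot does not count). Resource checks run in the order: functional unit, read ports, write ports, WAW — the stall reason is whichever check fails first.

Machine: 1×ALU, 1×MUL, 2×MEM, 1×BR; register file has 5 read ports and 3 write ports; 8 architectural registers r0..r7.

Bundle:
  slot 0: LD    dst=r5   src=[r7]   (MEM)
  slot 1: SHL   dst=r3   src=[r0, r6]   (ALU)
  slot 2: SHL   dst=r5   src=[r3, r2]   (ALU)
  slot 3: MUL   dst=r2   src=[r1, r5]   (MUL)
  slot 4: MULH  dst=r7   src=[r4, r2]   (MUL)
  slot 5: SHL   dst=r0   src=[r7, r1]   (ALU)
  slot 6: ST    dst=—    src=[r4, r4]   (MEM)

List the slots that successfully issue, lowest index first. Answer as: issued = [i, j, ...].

#0 MEM src=r7 dispatched  <A:1 Mu:1 Ld:1 B:1 rd:4 wr:2>
#1 ALU src=r0,r6 dispatched  <A:0 Mu:1 Ld:1 B:1 rd:2 wr:1>
#2 ALU src=r3,r2 held:FU  <A:0 Mu:1 Ld:1 B:1 rd:2 wr:1>
#3 MUL src=r1,r5 dispatched  <A:0 Mu:0 Ld:1 B:1 rd:0 wr:0>
#4 MUL src=r4,r2 held:FU  <A:0 Mu:0 Ld:1 B:1 rd:0 wr:0>
#5 ALU src=r7,r1 held:FU  <A:0 Mu:0 Ld:1 B:1 rd:0 wr:0>
#6 MEM src=r4,r4 held:RD_PORT  <A:0 Mu:0 Ld:1 B:1 rd:0 wr:0>

issued = [0, 1, 3]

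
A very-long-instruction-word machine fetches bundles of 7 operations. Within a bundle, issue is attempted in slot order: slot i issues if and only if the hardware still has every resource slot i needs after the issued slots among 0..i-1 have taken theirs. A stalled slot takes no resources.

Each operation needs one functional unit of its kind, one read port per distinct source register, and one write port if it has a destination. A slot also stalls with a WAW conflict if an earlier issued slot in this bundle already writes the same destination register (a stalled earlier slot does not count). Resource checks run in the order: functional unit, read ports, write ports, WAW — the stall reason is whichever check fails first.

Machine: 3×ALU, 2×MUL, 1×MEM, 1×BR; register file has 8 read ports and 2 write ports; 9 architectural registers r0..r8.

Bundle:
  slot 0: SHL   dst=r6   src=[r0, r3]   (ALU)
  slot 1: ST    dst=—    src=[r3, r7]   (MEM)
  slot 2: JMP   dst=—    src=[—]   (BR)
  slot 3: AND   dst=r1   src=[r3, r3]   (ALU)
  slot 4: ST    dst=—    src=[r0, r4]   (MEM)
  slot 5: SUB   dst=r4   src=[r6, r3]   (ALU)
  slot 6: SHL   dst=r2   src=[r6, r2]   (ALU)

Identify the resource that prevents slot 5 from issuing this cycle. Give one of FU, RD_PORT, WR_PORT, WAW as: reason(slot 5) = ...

slot 0 (ALU): ISSUE — free A2,Mu2,Ld1,B1 rp6 wp1
slot 1 (MEM): ISSUE — free A2,Mu2,Ld0,B1 rp4 wp1
slot 2 (BR): ISSUE — free A2,Mu2,Ld0,B0 rp4 wp1
slot 3 (ALU): ISSUE — free A1,Mu2,Ld0,B0 rp3 wp0
slot 4 (MEM): stall FU — free A1,Mu2,Ld0,B0 rp3 wp0
slot 5 (ALU): stall WR_PORT — free A1,Mu2,Ld0,B0 rp3 wp0
slot 6 (ALU): stall WR_PORT — free A1,Mu2,Ld0,B0 rp3 wp0

reason(slot 5) = WR_PORT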